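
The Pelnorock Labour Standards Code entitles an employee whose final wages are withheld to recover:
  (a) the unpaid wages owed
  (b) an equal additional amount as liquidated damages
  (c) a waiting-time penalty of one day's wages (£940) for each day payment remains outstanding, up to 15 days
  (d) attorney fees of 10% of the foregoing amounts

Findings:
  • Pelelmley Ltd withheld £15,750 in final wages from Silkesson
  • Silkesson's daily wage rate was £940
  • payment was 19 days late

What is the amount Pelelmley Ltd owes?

Liquidated damages (equal amount): £15,750
Penalty days: min(19, 15) = 15
Waiting-time penalty: 15 × £940 = £14,100
Subtotal: £15,750 + £15,750 + £14,100 = £45,600
Attorney fees: 10% of £45,600 = £4,560
Total award: £45,600 + £4,560 = £50,160

£50,160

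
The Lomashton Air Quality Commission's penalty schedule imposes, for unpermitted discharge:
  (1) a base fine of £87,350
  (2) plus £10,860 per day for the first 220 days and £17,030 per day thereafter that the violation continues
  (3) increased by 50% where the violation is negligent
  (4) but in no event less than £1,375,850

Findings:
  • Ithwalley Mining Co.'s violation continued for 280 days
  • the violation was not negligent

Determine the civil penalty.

Civil penalty: £3,498,350

First 220 days: 220 × £10,860 = £2,389,200
Remaining days: (280 − 220) × £17,030 = £1,021,800
Per-day component: £2,389,200 + £1,021,800 = £3,411,000
Base plus per-day: £87,350 + £3,411,000 = £3,498,350
The violation was not negligent: no 50% increase.
Minimum £1,375,850: £3,498,350 meets the minimum, no increase.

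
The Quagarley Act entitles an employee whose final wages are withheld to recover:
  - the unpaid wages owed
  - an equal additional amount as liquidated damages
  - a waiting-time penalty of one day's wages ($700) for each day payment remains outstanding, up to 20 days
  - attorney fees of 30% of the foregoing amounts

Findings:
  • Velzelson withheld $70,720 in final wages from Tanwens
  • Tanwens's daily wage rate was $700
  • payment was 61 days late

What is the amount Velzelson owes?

Liquidated damages (equal amount): $70,720
Penalty days: min(61, 20) = 20
Waiting-time penalty: 20 × $700 = $14,000
Subtotal: $70,720 + $70,720 + $14,000 = $155,440
Attorney fees: 30% of $155,440 = $46,632
Total award: $155,440 + $46,632 = $202,072

$202,072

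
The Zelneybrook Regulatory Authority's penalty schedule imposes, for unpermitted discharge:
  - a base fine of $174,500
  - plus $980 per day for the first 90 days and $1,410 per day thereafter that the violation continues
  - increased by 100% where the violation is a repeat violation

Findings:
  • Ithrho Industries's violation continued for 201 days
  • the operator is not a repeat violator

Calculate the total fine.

First 90 days: 90 × $980 = $88,200
Remaining days: (201 − 90) × $1,410 = $156,510
Per-day component: $88,200 + $156,510 = $244,710
Base plus per-day: $174,500 + $244,710 = $419,210
The operator is not a repeat violator: no 100% increase.

$419,210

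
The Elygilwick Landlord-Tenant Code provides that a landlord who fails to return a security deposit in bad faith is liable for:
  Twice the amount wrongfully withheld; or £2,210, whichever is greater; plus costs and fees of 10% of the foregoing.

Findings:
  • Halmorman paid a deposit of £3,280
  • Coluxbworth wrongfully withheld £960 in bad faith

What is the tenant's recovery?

Doubled: 2 × £960 = £1,920
Minimum £2,210: £1,920 is below the minimum → £2,210
Costs and fees: 10% of £2,210 = £221
Total recovery: £2,210 + £221 = £2,431

£2,431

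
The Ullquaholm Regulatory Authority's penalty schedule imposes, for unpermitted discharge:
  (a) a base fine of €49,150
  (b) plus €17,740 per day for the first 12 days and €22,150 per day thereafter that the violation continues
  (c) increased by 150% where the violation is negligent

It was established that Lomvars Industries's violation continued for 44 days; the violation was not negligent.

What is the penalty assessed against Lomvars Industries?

First 12 days: 12 × €17,740 = €212,880
Remaining days: (44 − 12) × €22,150 = €708,800
Per-day component: €212,880 + €708,800 = €921,680
Base plus per-day: €49,150 + €921,680 = €970,830
The violation was not negligent: no 150% increase.

€970,830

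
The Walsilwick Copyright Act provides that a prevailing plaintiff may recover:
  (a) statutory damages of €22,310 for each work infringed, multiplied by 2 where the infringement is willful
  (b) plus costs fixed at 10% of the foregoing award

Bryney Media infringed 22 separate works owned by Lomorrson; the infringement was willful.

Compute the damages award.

Statutory damages: 22 × €22,310 = €490,820
Doubled: 2 × €490,820 = €981,640
Costs: 10% of €981,640 = €98,164
Award plus costs: €981,640 + €98,164 = €1,079,804

€1,079,804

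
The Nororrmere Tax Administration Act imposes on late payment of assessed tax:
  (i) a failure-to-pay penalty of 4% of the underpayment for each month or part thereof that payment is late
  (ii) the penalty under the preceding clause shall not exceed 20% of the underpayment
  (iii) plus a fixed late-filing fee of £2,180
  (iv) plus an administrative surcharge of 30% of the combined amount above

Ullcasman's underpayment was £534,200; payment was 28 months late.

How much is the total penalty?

Penalty: £141,726

Accrued rate: 4% × 28 = 112%, capped at 20% → 20%
Failure-to-pay penalty: 20% of £534,200 = £106,840
Penalty before surcharge: £106,840 + £2,180 = £109,020
Administrative surcharge: 30% of £109,020 = £32,706
Total penalty: £109,020 + £32,706 = £141,726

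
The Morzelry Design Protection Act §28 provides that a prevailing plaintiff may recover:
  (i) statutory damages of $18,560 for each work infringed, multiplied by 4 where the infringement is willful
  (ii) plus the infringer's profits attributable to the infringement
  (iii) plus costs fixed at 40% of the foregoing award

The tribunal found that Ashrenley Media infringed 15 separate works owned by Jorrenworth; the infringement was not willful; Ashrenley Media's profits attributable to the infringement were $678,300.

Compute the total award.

Statutory damages: 15 × $18,560 = $278,400
Infringement not willful: no ×4 enhancement.
Combined award: $278,400 + $678,300 = $956,700
Costs: 40% of $956,700 = $382,680
Award plus costs: $956,700 + $382,680 = $1,339,380

$1,339,380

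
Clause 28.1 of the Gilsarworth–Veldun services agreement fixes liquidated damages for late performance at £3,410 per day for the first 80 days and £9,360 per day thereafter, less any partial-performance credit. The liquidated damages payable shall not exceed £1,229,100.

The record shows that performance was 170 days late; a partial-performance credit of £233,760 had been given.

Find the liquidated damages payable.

First 80 days: 80 × £3,410 = £272,800
Remaining days: (170 − 80) × £9,360 = £842,400
Accrued per-day damages: £272,800 + £842,400 = £1,115,200
Less partial-performance credit: £1,115,200 − £233,760 = £881,440
Cap at £1,229,100: £881,440 is within the cap, no reduction.

Liquidated damages: £881,440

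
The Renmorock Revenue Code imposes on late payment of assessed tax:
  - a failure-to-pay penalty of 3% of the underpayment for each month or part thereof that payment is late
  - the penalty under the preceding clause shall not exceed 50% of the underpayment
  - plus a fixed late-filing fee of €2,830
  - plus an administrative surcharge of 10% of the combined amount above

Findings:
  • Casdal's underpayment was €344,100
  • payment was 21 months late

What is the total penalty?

Accrued rate: 3% × 21 = 63%, capped at 50% → 50%
Failure-to-pay penalty: 50% of €344,100 = €172,050
Penalty before surcharge: €172,050 + €2,830 = €174,880
Administrative surcharge: 10% of €174,880 = €17,488
Total penalty: €174,880 + €17,488 = €192,368

€192,368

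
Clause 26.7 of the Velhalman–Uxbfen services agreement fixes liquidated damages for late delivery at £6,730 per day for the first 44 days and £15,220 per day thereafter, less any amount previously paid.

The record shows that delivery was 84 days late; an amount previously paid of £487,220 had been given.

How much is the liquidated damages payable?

First 44 days: 44 × £6,730 = £296,120
Remaining days: (84 − 44) × £15,220 = £608,800
Accrued per-day damages: £296,120 + £608,800 = £904,920
Less amount previously paid: £904,920 − £487,220 = £417,700

Liquidated damages: £417,700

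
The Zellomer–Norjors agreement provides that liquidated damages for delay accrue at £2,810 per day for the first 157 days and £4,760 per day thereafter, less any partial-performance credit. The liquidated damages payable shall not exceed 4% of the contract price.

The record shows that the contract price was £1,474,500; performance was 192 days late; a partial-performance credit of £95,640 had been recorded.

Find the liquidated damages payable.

£58,980

First 157 days: 157 × £2,810 = £441,170
Remaining days: (192 − 157) × £4,760 = £166,600
Accrued per-day damages: £441,170 + £166,600 = £607,770
Less partial-performance credit: £607,770 − £95,640 = £512,130
Cap: 4% of £1,474,500 = £58,980
Cap at £58,980: £512,130 exceeds the cap → £58,980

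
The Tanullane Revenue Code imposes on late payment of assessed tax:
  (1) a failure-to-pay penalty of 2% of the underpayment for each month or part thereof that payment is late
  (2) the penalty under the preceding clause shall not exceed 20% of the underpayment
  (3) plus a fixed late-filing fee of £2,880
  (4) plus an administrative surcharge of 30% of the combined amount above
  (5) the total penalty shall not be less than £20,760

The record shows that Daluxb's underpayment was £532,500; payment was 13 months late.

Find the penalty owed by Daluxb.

£142,194

Accrued rate: 2% × 13 = 26%, capped at 20% → 20%
Failure-to-pay penalty: 20% of £532,500 = £106,500
Penalty before surcharge: £106,500 + £2,880 = £109,380
Administrative surcharge: 30% of £109,380 = £32,814
Total penalty: £109,380 + £32,814 = £142,194
Minimum £20,760: £142,194 meets the minimum, no increase.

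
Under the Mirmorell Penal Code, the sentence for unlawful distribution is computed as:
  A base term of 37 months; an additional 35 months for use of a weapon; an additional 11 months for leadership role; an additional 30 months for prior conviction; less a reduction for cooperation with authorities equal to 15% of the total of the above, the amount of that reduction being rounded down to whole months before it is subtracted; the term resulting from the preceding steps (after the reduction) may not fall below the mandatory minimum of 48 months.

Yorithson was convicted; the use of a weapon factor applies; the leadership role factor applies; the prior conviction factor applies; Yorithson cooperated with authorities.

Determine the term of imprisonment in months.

97 months

Use of a weapon enhancement: +35 months
Leadership role enhancement: +11 months
Prior conviction enhancement: +30 months
Adjusted term: 37 months + 35 months + 11 months + 30 months = 113 months
Cooperation with authorities reduction: 15% of 113 months = 16 months (rounded down)
After reduction: 113 − 16 = 97 months
Minimum 48 months: 97 months meets the minimum, no increase.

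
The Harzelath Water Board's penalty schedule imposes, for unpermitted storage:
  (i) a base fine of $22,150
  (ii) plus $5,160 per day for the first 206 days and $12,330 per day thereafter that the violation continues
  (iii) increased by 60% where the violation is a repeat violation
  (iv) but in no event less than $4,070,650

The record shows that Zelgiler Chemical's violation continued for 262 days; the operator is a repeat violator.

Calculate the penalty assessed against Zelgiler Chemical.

$4,070,650

First 206 days: 206 × $5,160 = $1,062,960
Remaining days: (262 − 206) × $12,330 = $690,480
Per-day component: $1,062,960 + $690,480 = $1,753,440
Base plus per-day: $22,150 + $1,753,440 = $1,775,590
Enhancement: 60% of $1,775,590 = $1,065,354
Enhanced fine: $1,775,590 + $1,065,354 = $2,840,944
Minimum $4,070,650: $2,840,944 is below the minimum → $4,070,650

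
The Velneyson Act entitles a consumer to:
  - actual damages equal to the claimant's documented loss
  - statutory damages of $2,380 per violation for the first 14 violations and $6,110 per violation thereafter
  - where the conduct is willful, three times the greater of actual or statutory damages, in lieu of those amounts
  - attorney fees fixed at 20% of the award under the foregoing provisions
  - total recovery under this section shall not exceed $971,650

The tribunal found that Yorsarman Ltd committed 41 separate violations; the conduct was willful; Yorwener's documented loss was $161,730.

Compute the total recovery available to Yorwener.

$713,844

First 14 violations: 14 × $2,380 = $33,320
Remaining violations: (41 − 14) × $6,110 = $164,970
Statutory damages: $33,320 + $164,970 = $198,290
Greater of actual damages ($161,730) or statutory damages ($198,290): $198,290
Trebled: 3 × $198,290 = $594,870
Attorney fees: 20% of $594,870 = $118,974
Total before cap: $594,870 + $118,974 = $713,844
Cap at $971,650: $713,844 is within the cap, no reduction.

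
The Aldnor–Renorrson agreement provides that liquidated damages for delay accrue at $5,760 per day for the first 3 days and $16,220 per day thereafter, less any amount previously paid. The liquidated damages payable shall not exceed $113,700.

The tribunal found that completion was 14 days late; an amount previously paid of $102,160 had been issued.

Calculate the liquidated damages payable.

Liquidated damages: $93,540

First 3 days: 3 × $5,760 = $17,280
Remaining days: (14 − 3) × $16,220 = $178,420
Accrued per-day damages: $17,280 + $178,420 = $195,700
Less amount previously paid: $195,700 − $102,160 = $93,540
Cap at $113,700: $93,540 is within the cap, no reduction.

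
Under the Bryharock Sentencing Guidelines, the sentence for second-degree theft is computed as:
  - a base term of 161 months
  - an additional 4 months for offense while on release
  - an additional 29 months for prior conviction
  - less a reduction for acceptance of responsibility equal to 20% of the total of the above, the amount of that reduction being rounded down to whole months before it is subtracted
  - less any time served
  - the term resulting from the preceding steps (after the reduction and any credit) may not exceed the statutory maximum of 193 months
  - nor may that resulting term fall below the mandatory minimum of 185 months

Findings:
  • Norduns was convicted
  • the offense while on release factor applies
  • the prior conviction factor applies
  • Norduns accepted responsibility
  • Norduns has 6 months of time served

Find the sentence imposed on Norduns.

Offense while on release enhancement: +4 months
Prior conviction enhancement: +29 months
Adjusted term: 161 months + 4 months + 29 months = 194 months
Acceptance of responsibility reduction: 20% of 194 months = 38 months (rounded down)
After reduction: 194 − 38 = 156 months
Less time served: 156 months − 6 months = 150 months
Cap at 193 months: 150 months is within the cap, no reduction.
Minimum 185 months: 150 months is below the minimum → 185 months

185 months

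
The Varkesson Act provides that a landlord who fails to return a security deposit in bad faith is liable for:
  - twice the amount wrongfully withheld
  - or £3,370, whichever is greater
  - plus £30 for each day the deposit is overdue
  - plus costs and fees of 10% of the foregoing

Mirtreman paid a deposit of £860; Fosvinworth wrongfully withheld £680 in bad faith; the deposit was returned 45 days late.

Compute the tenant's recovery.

Doubled: 2 × £680 = £1,360
Minimum £3,370: £1,360 is below the minimum → £3,370
Late-return penalty: 45 × £30 = £1,350
Damages plus late penalty: £3,370 + £1,350 = £4,720
Costs and fees: 10% of £4,720 = £472
Total recovery: £4,720 + £472 = £5,192

£5,192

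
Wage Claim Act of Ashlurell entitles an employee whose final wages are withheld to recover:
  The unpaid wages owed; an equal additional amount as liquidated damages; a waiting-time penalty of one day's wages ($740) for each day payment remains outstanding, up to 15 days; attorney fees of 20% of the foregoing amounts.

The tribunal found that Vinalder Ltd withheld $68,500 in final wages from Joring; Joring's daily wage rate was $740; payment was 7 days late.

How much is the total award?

$170,616

Liquidated damages (equal amount): $68,500
Penalty days: min(7, 15) = 7
Waiting-time penalty: 7 × $740 = $5,180
Subtotal: $68,500 + $68,500 + $5,180 = $142,180
Attorney fees: 20% of $142,180 = $28,436
Total award: $142,180 + $28,436 = $170,616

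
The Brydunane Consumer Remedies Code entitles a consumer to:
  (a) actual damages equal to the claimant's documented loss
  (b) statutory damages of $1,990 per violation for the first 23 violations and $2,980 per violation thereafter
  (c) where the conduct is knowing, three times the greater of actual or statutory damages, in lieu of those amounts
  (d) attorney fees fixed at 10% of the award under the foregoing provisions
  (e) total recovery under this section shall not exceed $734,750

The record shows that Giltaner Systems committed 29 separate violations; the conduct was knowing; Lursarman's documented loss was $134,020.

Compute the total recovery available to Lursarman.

First 23 violations: 23 × $1,990 = $45,770
Remaining violations: (29 − 23) × $2,980 = $17,880
Statutory damages: $45,770 + $17,880 = $63,650
Greater of actual damages ($134,020) or statutory damages ($63,650): $134,020
Trebled: 3 × $134,020 = $402,060
Attorney fees: 10% of $402,060 = $40,206
Total before cap: $402,060 + $40,206 = $442,266
Cap at $734,750: $442,266 is within the cap, no reduction.

$442,266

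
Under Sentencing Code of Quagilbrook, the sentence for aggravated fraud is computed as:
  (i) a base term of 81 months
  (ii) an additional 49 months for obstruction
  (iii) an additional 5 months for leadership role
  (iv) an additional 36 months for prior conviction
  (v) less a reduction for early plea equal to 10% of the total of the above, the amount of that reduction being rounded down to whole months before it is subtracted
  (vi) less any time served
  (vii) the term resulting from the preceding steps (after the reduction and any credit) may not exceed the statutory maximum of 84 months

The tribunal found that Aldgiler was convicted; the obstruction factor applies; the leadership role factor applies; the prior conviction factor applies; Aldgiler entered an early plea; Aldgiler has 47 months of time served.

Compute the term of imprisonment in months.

Sentence: 84 months

Obstruction enhancement: +49 months
Leadership role enhancement: +5 months
Prior conviction enhancement: +36 months
Adjusted term: 81 months + 49 months + 5 months + 36 months = 171 months
Early plea reduction: 10% of 171 months = 17 months (rounded down)
After reduction: 171 − 17 = 154 months
Less time served: 154 months − 47 months = 107 months
Cap at 84 months: 107 months exceeds the cap → 84 months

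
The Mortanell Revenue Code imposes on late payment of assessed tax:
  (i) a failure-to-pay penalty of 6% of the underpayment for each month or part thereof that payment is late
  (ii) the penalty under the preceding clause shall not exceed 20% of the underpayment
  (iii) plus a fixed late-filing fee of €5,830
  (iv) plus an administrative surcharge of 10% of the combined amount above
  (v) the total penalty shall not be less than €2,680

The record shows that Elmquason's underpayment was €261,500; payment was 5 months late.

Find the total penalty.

Accrued rate: 6% × 5 = 30%, capped at 20% → 20%
Failure-to-pay penalty: 20% of €261,500 = €52,300
Penalty before surcharge: €52,300 + €5,830 = €58,130
Administrative surcharge: 10% of €58,130 = €5,813
Total penalty: €58,130 + €5,813 = €63,943
Minimum €2,680: €63,943 meets the minimum, no increase.

€63,943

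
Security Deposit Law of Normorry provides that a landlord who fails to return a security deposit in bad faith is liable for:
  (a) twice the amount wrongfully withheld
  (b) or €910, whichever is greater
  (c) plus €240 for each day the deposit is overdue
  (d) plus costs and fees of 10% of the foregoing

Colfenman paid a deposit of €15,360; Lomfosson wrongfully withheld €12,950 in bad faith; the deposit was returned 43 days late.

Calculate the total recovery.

Doubled: 2 × €12,950 = €25,900
Minimum €910: €25,900 meets the minimum, no increase.
Late-return penalty: 43 × €240 = €10,320
Damages plus late penalty: €25,900 + €10,320 = €36,220
Costs and fees: 10% of €36,220 = €3,622
Total recovery: €36,220 + €3,622 = €39,842

€39,842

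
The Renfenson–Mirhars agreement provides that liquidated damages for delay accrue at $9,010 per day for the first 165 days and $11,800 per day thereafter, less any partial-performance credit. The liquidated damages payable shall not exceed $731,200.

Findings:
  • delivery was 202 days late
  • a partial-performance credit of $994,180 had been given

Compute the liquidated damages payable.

$731,200

First 165 days: 165 × $9,010 = $1,486,650
Remaining days: (202 − 165) × $11,800 = $436,600
Accrued per-day damages: $1,486,650 + $436,600 = $1,923,250
Less partial-performance credit: $1,923,250 − $994,180 = $929,070
Cap at $731,200: $929,070 exceeds the cap → $731,200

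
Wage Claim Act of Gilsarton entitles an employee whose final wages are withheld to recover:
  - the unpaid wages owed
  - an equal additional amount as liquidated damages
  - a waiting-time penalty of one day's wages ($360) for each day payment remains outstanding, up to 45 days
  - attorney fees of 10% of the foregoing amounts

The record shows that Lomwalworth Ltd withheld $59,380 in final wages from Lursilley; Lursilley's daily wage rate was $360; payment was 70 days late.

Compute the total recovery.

Liquidated damages (equal amount): $59,380
Penalty days: min(70, 45) = 45
Waiting-time penalty: 45 × $360 = $16,200
Subtotal: $59,380 + $59,380 + $16,200 = $134,960
Attorney fees: 10% of $134,960 = $13,496
Total award: $134,960 + $13,496 = $148,456

$148,456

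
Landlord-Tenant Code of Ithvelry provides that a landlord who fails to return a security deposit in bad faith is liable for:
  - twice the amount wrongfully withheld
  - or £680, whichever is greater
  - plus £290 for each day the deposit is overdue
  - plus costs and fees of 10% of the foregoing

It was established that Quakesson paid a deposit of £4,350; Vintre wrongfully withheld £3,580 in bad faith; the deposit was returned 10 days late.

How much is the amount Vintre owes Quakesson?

£11,066

Doubled: 2 × £3,580 = £7,160
Minimum £680: £7,160 meets the minimum, no increase.
Late-return penalty: 10 × £290 = £2,900
Damages plus late penalty: £7,160 + £2,900 = £10,060
Costs and fees: 10% of £10,060 = £1,006
Total recovery: £10,060 + £1,006 = £11,066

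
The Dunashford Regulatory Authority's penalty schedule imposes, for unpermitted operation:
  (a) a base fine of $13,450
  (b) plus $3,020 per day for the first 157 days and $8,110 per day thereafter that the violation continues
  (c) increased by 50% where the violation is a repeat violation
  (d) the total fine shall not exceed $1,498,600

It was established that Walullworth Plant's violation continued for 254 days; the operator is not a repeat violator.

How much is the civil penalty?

First 157 days: 157 × $3,020 = $474,140
Remaining days: (254 − 157) × $8,110 = $786,670
Per-day component: $474,140 + $786,670 = $1,260,810
Base plus per-day: $13,450 + $1,260,810 = $1,274,260
The operator is not a repeat violator: no 50% increase.
Cap at $1,498,600: $1,274,260 is within the cap, no reduction.

$1,274,260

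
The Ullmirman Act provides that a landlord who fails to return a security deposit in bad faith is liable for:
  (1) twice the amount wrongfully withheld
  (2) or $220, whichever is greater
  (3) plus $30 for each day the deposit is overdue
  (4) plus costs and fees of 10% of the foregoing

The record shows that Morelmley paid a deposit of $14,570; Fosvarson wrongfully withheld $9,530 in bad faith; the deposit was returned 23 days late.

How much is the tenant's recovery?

Doubled: 2 × $9,530 = $19,060
Minimum $220: $19,060 meets the minimum, no increase.
Late-return penalty: 23 × $30 = $690
Damages plus late penalty: $19,060 + $690 = $19,750
Costs and fees: 10% of $19,750 = $1,975
Total recovery: $19,750 + $1,975 = $21,725

$21,725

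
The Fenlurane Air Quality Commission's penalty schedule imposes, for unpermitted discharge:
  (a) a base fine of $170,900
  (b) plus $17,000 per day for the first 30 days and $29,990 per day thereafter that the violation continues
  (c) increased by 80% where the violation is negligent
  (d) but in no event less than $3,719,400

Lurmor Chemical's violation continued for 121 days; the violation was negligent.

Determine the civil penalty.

First 30 days: 30 × $17,000 = $510,000
Remaining days: (121 − 30) × $29,990 = $2,729,090
Per-day component: $510,000 + $2,729,090 = $3,239,090
Base plus per-day: $170,900 + $3,239,090 = $3,409,990
Enhancement: 80% of $3,409,990 = $2,727,992
Enhanced fine: $3,409,990 + $2,727,992 = $6,137,982
Minimum $3,719,400: $6,137,982 meets the minimum, no increase.

$6,137,982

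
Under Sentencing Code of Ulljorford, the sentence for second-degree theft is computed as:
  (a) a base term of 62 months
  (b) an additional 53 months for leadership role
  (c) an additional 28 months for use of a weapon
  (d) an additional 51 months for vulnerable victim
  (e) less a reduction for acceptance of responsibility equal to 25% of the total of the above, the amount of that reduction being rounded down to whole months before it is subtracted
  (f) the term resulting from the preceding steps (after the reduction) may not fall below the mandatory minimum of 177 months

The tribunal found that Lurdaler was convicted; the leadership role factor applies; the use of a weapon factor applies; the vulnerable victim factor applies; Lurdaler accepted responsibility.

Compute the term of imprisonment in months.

Leadership role enhancement: +53 months
Use of a weapon enhancement: +28 months
Vulnerable victim enhancement: +51 months
Adjusted term: 62 months + 53 months + 28 months + 51 months = 194 months
Acceptance of responsibility reduction: 25% of 194 months = 48 months (rounded down)
After reduction: 194 − 48 = 146 months
Minimum 177 months: 146 months is below the minimum → 177 months

177 months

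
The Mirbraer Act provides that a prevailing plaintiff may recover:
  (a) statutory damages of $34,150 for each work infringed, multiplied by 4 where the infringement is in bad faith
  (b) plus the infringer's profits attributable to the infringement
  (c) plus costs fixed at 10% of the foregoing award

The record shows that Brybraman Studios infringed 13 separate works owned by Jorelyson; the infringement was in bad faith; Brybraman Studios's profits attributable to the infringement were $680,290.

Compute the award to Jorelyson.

$2,701,699

Statutory damages: 13 × $34,150 = $443,950
Multiplied by 4: 4 × $443,950 = $1,775,800
Combined award: $1,775,800 + $680,290 = $2,456,090
Costs: 10% of $2,456,090 = $245,609
Award plus costs: $2,456,090 + $245,609 = $2,701,699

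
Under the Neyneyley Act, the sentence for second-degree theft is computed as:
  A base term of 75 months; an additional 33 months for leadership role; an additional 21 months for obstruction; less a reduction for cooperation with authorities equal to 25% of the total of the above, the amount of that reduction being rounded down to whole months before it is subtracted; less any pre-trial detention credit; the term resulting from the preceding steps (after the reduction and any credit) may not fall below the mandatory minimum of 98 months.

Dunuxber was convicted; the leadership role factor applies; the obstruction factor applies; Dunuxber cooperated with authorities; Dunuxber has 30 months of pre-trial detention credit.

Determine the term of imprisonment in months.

Sentence: 98 months

Leadership role enhancement: +33 months
Obstruction enhancement: +21 months
Adjusted term: 75 months + 33 months + 21 months = 129 months
Cooperation with authorities reduction: 25% of 129 months = 32 months (rounded down)
After reduction: 129 − 32 = 97 months
Less pre-trial detention credit: 97 months − 30 months = 67 months
Minimum 98 months: 67 months is below the minimum → 98 months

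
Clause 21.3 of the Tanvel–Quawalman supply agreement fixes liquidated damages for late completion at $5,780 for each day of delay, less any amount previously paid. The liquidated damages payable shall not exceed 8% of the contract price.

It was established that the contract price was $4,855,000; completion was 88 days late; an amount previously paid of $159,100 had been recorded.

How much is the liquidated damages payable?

Per-day damages: 88 × $5,780 = $508,640
Less amount previously paid: $508,640 − $159,100 = $349,540
Cap: 8% of $4,855,000 = $388,400
Cap at $388,400: $349,540 is within the cap, no reduction.

$349,540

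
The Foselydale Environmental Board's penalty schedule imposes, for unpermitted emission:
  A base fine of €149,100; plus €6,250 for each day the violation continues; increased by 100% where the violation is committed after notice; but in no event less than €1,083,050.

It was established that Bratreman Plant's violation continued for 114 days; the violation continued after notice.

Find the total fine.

Per-day component: 114 × €6,250 = €712,500
Base plus per-day: €149,100 + €712,500 = €861,600
Enhancement: 100% of €861,600 = €861,600
Enhanced fine: €861,600 + €861,600 = €1,723,200
Minimum €1,083,050: €1,723,200 meets the minimum, no increase.

€1,723,200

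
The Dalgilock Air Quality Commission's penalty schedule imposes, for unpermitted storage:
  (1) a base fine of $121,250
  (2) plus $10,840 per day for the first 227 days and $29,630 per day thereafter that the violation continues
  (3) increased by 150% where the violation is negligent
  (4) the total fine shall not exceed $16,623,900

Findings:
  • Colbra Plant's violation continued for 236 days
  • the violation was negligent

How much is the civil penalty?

First 227 days: 227 × $10,840 = $2,460,680
Remaining days: (236 − 227) × $29,630 = $266,670
Per-day component: $2,460,680 + $266,670 = $2,727,350
Base plus per-day: $121,250 + $2,727,350 = $2,848,600
Enhancement: 150% of $2,848,600 = $4,272,900
Enhanced fine: $2,848,600 + $4,272,900 = $7,121,500
Cap at $16,623,900: $7,121,500 is within the cap, no reduction.

$7,121,500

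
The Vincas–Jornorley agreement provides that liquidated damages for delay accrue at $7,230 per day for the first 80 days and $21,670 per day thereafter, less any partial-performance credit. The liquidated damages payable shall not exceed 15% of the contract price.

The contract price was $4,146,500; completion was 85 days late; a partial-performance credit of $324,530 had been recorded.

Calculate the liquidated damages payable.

$362,220

First 80 days: 80 × $7,230 = $578,400
Remaining days: (85 − 80) × $21,670 = $108,350
Accrued per-day damages: $578,400 + $108,350 = $686,750
Less partial-performance credit: $686,750 − $324,530 = $362,220
Cap: 15% of $4,146,500 = $621,975
Cap at $621,975: $362,220 is within the cap, no reduction.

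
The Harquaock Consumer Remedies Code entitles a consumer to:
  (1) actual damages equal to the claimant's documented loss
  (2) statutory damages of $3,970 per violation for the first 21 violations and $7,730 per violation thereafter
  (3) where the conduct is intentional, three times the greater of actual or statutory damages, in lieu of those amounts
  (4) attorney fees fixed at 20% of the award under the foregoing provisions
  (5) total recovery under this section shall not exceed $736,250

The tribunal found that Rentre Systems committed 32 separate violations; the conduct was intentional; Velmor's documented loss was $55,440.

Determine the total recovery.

$606,240

First 21 violations: 21 × $3,970 = $83,370
Remaining violations: (32 − 21) × $7,730 = $85,030
Statutory damages: $83,370 + $85,030 = $168,400
Greater of actual damages ($55,440) or statutory damages ($168,400): $168,400
Trebled: 3 × $168,400 = $505,200
Attorney fees: 20% of $505,200 = $101,040
Total before cap: $505,200 + $101,040 = $606,240
Cap at $736,250: $606,240 is within the cap, no reduction.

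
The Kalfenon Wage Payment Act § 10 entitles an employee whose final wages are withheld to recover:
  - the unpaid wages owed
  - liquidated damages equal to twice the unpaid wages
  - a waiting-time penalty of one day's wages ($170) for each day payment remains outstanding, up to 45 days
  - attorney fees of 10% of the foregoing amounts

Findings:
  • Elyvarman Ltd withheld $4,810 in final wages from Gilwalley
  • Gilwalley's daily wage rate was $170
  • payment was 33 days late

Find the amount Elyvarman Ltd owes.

$22,044

Doubled: 2 × $4,810 = $9,620
Penalty days: min(33, 45) = 33
Waiting-time penalty: 33 × $170 = $5,610
Subtotal: $4,810 + $9,620 + $5,610 = $20,040
Attorney fees: 10% of $20,040 = $2,004
Total award: $20,040 + $2,004 = $22,044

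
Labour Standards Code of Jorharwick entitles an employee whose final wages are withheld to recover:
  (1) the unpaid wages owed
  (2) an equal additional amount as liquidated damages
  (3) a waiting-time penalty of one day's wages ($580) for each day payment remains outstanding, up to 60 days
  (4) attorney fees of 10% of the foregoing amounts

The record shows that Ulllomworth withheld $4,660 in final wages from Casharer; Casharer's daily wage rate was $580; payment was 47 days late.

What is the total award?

Liquidated damages (equal amount): $4,660
Penalty days: min(47, 60) = 47
Waiting-time penalty: 47 × $580 = $27,260
Subtotal: $4,660 + $4,660 + $27,260 = $36,580
Attorney fees: 10% of $36,580 = $3,658
Total award: $36,580 + $3,658 = $40,238

$40,238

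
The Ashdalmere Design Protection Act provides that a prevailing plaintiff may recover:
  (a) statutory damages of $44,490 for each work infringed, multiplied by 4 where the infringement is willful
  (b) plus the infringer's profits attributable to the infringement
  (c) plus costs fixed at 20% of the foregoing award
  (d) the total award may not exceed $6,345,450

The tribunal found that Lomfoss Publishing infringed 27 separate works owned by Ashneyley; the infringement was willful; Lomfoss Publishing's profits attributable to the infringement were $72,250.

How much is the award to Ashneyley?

$5,852,604

Statutory damages: 27 × $44,490 = $1,201,230
Multiplied by 4: 4 × $1,201,230 = $4,804,920
Combined award: $4,804,920 + $72,250 = $4,877,170
Costs: 20% of $4,877,170 = $975,434
Award plus costs: $4,877,170 + $975,434 = $5,852,604
Cap at $6,345,450: $5,852,604 is within the cap, no reduction.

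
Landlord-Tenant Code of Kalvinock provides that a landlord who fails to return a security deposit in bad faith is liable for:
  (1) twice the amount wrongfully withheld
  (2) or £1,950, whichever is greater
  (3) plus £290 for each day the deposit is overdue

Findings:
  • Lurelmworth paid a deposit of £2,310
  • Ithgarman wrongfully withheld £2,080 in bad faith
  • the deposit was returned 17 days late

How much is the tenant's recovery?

Recovery: £9,090

Doubled: 2 × £2,080 = £4,160
Minimum £1,950: £4,160 meets the minimum, no increase.
Late-return penalty: 17 × £290 = £4,930
Damages plus late penalty: £4,160 + £4,930 = £9,090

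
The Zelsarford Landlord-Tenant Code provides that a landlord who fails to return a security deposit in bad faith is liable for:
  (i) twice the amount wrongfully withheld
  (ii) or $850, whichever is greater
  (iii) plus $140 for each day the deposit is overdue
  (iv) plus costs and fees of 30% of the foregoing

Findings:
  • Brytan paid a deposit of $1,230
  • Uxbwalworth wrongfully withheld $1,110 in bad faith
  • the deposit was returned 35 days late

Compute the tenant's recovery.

$9,256

Doubled: 2 × $1,110 = $2,220
Minimum $850: $2,220 meets the minimum, no increase.
Late-return penalty: 35 × $140 = $4,900
Damages plus late penalty: $2,220 + $4,900 = $7,120
Costs and fees: 30% of $7,120 = $2,136
Total recovery: $7,120 + $2,136 = $9,256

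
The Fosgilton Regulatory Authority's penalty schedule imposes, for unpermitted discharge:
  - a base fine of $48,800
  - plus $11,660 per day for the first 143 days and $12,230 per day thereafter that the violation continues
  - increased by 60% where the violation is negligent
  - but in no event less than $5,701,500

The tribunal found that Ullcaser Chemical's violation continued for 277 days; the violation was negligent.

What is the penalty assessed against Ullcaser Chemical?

Civil penalty: $5,701,500

First 143 days: 143 × $11,660 = $1,667,380
Remaining days: (277 − 143) × $12,230 = $1,638,820
Per-day component: $1,667,380 + $1,638,820 = $3,306,200
Base plus per-day: $48,800 + $3,306,200 = $3,355,000
Enhancement: 60% of $3,355,000 = $2,013,000
Enhanced fine: $3,355,000 + $2,013,000 = $5,368,000
Minimum $5,701,500: $5,368,000 is below the minimum → $5,701,500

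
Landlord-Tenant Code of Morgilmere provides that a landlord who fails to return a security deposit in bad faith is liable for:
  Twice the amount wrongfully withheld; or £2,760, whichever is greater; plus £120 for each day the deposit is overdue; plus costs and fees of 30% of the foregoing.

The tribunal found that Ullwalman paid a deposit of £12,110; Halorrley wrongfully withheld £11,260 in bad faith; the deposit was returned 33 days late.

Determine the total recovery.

Doubled: 2 × £11,260 = £22,520
Minimum £2,760: £22,520 meets the minimum, no increase.
Late-return penalty: 33 × £120 = £3,960
Damages plus late penalty: £22,520 + £3,960 = £26,480
Costs and fees: 30% of £26,480 = £7,944
Total recovery: £26,480 + £7,944 = £34,424

£34,424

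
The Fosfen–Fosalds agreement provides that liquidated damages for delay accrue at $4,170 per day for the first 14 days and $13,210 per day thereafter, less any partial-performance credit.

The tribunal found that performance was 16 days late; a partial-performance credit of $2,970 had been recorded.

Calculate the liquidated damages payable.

First 14 days: 14 × $4,170 = $58,380
Remaining days: (16 − 14) × $13,210 = $26,420
Accrued per-day damages: $58,380 + $26,420 = $84,800
Less partial-performance credit: $84,800 − $2,970 = $81,830

$81,830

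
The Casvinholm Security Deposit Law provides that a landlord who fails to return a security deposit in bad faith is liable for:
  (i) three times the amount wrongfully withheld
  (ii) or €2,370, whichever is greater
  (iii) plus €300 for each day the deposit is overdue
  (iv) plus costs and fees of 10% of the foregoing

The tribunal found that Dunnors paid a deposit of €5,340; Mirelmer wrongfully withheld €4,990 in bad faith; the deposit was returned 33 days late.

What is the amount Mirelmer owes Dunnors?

Trebled: 3 × €4,990 = €14,970
Minimum €2,370: €14,970 meets the minimum, no increase.
Late-return penalty: 33 × €300 = €9,900
Damages plus late penalty: €14,970 + €9,900 = €24,870
Costs and fees: 10% of €24,870 = €2,487
Total recovery: €24,870 + €2,487 = €27,357

€27,357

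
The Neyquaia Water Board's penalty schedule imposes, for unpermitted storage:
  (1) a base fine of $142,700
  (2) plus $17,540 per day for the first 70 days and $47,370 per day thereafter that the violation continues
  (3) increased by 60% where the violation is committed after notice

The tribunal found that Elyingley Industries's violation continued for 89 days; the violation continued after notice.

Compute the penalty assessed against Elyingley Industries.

$3,632,848

First 70 days: 70 × $17,540 = $1,227,800
Remaining days: (89 − 70) × $47,370 = $900,030
Per-day component: $1,227,800 + $900,030 = $2,127,830
Base plus per-day: $142,700 + $2,127,830 = $2,270,530
Enhancement: 60% of $2,270,530 = $1,362,318
Enhanced fine: $2,270,530 + $1,362,318 = $3,632,848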